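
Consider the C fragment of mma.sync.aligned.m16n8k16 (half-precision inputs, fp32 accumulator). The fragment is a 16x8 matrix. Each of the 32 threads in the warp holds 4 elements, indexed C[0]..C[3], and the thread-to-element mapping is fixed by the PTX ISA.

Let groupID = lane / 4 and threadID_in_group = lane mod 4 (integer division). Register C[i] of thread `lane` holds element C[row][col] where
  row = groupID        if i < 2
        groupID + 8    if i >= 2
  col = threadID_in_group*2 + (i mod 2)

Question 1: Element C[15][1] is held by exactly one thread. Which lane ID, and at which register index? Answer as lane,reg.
28,3

r:15=>grp=7,rB=1  c:1=>tig=0,lo=1
L=7*4+0=28  i=1*2+1=3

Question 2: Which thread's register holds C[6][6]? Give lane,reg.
r:6=>grp=6,rB=0  c:6=>tig=3,lo=0
L=6*4+3=27  i=0*2+0=0

27,0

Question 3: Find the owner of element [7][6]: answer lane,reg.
31,0

r:7=>grp=7,rB=0  c:6=>tig=3,lo=0
L=7*4+3=31  i=0*2+0=0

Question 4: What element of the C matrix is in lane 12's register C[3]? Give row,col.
12: G=3,T=0
[3] (3+8,0*2+1) = (11,1)

11,1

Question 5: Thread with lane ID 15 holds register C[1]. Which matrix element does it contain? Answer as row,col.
3,7

15: grp=3,tig=3
[1] (3+0,3*2+1) = (3,7)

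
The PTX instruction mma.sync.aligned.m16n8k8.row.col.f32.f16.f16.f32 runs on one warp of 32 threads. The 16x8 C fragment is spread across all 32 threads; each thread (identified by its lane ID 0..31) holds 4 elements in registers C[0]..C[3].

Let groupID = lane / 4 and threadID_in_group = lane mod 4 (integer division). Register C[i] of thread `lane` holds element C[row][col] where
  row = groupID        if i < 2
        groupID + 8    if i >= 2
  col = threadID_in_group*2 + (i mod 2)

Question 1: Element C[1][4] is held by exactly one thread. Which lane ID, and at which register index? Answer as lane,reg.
6,0

r=1->g=1,rb=0  c=4->t=2,b0=0
L=1*4+2=6  i=0*2+0=0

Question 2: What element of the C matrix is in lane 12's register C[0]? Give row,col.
3,0

lane 12: gid=3 (12/4), tid=0 (12%4)
i=0: r=3+0=3, c=0*2+0=0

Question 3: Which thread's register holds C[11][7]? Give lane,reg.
15,3

r=11->g=3,rb=1  c=7->t=3,b0=1
L=3*4+3=15  i=1*2+1=3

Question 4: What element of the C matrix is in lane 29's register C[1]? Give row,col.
lane 29: g=7 (29/4), t=1 (29%4)
i=1: r=7+0=7, c=1*2+1=3

7,3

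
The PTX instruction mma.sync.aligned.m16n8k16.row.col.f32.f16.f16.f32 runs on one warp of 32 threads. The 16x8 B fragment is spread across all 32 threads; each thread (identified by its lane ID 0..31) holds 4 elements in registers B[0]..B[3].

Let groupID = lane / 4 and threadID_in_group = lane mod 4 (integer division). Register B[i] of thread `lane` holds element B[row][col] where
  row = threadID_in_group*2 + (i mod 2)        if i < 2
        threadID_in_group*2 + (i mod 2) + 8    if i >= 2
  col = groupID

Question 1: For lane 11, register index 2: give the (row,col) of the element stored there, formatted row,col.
14,2

11: gid=2,tid=3
[2] (3*2+0+8,2) = (14,2)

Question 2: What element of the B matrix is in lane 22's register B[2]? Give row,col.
12,5

22: gid=5,tid=2
[2] (2*2+0+8,5) = (12,5)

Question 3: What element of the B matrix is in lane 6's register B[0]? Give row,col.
4,1

lane 6->6/4=1, 6 mod 4=2
i=0  r:2·2+0+0->4  c:1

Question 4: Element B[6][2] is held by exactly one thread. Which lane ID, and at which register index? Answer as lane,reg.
c:2=>grp=2  r:6=>rB=0,tig=3,lo=0
L=2*4+3=11  i=0*2+0=0

11,0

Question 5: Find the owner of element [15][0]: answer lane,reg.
3,3

c: 0->gid=0  r: 15->r8=1,tid=3,i&1=1
L=0*4+3=3  i=1*2+1=3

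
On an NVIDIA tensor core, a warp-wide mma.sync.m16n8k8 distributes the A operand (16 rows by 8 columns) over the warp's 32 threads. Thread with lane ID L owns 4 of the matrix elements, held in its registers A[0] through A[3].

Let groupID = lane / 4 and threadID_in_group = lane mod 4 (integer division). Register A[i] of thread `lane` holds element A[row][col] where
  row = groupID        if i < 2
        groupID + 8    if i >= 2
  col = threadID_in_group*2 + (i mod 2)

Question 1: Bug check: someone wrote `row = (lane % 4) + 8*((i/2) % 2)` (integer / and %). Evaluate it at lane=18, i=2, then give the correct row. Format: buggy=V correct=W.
buggy=10 correct=12

`(lane % 4) + 8*((i/2) % 2)`[18,2]→10
lane 18: G=4 (18/4), T=2 (18%4)
i=2: r=4+8=12, c=2*2+0=4
row: 10 vs 12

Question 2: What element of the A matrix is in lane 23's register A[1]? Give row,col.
5,7

23: gr=5,th=3
[1] (5+0,3*2+1) = (5,7)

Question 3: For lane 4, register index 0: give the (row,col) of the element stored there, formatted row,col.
1,0

4: gr=1,th=0
[0] (1+0,0*2+0) = (1,0)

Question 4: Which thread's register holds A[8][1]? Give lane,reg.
0,3

r=8->g=0,rb=1  c=1->t=0,b0=1
L=0*4+0=0  i=1*2+1=3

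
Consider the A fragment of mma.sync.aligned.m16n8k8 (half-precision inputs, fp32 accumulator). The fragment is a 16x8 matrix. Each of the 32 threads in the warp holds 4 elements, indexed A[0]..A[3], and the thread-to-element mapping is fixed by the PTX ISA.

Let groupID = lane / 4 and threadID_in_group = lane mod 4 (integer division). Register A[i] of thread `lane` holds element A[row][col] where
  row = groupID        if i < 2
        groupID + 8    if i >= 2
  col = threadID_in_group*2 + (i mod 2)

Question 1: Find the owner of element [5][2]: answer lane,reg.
21,0

r=5⇒gr=5,Rb=0  c=2⇒th=1,odd=0
L=5*4+1=21  i=0*2+0=0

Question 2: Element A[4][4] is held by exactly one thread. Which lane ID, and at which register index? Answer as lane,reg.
r=4⇒gr=4,Rb=0  c=4⇒th=2,odd=0
L=4*4+2=18  i=0*2+0=0

18,0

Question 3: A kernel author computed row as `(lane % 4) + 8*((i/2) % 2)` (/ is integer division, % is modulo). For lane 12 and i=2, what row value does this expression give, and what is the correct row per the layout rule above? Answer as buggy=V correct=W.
buggy=8 correct=11

`(lane % 4) + 8*((i/2) % 2)`[12,2]=>8
lane 12=>12/4=3, 12 mod 4=0
i=2  r:3+8=>11  c:2·0+0=>0
row: 8 vs 11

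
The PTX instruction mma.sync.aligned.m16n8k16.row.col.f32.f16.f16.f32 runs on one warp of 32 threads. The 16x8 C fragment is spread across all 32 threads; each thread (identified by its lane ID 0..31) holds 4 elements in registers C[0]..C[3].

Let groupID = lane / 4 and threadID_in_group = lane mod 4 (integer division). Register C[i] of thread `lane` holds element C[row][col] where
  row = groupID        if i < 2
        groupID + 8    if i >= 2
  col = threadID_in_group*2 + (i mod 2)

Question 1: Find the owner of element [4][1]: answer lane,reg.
16,1

r: 4->gid=4,r8=0  c: 1->tid=0,i&1=1
L=4*4+0=16  i=0*2+1=1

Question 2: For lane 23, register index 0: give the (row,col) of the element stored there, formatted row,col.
5,6

lane 23->23/4=5, 23 mod 4=3
i=0  r:5+0->5  c:2·3+0->6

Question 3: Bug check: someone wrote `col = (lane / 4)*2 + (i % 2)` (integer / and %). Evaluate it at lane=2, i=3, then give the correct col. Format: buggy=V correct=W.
buggy=1 correct=5

`(lane / 4)*2 + (i % 2)`[2,3]->1
L=2->g=2>>2=0, t=2&3=2
[3]->row 0+8=8  col 2·2+1=5
col: 1 vs 5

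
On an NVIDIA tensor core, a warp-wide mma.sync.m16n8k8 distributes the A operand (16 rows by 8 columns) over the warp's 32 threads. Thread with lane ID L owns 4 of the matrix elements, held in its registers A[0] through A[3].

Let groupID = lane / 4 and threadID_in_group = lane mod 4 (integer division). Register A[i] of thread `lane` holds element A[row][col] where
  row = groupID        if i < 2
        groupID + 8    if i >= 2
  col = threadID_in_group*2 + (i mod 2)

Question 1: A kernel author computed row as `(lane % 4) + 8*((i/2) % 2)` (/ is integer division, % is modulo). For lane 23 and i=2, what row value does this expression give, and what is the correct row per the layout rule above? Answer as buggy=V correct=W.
buggy=11 correct=13

`(lane % 4) + 8*((i/2) % 2)`[23,2]→11
L=23→G=23>>2=5, T=23&3=3
[2]→row 5+8=13  col 3·2+0=6
row: 11 vs 13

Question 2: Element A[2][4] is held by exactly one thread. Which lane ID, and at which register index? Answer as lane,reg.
r=2→G=2,rhi=0  c=4→T=2,p=0
L=2*4+2=10  i=0*2+0=0

10,0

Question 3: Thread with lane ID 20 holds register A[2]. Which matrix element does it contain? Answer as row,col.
13,0

L=20->gid=20>>2=5, tid=20&3=0
[2]->row 5+8=13  col 0·2+0=0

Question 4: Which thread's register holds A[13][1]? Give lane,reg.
r=13→G=5,rhi=1  c=1→T=0,p=1
L=5*4+0=20  i=1*2+1=3

20,3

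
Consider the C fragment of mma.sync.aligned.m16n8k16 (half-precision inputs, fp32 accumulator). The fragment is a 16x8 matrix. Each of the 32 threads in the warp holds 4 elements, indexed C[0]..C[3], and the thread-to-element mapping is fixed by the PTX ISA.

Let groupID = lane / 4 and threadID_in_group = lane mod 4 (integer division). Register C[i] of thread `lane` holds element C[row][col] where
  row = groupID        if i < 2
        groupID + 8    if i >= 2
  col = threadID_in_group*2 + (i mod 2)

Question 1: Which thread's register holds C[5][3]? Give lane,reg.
21,1

r: 5->gid=5,r8=0  c: 3->tid=1,i&1=1
L=5*4+1=21  i=0*2+1=1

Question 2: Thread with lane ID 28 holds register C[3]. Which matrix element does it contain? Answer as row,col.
15,1

28: gid=7,tid=0
[3] (7+8,0*2+1) = (15,1)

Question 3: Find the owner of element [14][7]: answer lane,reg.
27,3

r: 14->gid=6,r8=1  c: 7->tid=3,i&1=1
L=6*4+3=27  i=1*2+1=3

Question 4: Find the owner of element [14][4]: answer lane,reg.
r: 14->gid=6,r8=1  c: 4->tid=2,i&1=0
L=6*4+2=26  i=1*2+0=2

26,2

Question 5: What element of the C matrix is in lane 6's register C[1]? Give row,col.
L=6->g=6>>2=1, t=6&3=2
[1]->row 1+0=1  col 2·2+1=5

1,5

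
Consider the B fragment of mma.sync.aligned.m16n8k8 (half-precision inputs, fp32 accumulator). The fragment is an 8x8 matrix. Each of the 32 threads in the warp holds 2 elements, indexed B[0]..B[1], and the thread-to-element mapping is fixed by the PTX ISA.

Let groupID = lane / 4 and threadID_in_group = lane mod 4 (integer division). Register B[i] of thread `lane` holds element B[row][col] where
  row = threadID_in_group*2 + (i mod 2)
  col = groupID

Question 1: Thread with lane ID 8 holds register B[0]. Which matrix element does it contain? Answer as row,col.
0,2

lane 8→8/4=2, 8 mod 4=0
i=0  r:2·0+0→0  c:2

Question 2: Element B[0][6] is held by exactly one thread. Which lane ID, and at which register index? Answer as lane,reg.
c:6=>grp=6  r:0=>tig=0,lo=0
L=6*4+0=24  i=0=0

24,0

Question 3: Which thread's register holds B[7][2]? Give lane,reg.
11,1

c=2⇒gr=2  r=7⇒th=3,odd=1
L=2*4+3=11  i=1=1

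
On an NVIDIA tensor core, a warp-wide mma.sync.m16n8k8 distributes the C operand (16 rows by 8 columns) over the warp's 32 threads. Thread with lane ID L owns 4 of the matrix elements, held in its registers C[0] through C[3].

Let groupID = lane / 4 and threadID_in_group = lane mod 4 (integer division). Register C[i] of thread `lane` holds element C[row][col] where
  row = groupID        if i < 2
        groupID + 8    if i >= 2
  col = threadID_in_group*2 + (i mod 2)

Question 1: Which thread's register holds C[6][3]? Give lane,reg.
25,1

r=6⇒gr=6,Rb=0  c=3⇒th=1,odd=1
L=6*4+1=25  i=0*2+1=1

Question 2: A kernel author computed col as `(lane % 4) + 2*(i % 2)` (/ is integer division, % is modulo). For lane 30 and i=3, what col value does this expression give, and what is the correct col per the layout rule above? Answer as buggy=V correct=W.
`(lane % 4) + 2*(i % 2)`[30,3]⇒4
30: gr=7,th=2
[3] (7+8,2*2+1) = (15,5)
col: 4 vs 5

buggy=4 correct=5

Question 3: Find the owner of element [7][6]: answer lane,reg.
r=7⇒gr=7,Rb=0  c=6⇒th=3,odd=0
L=7*4+3=31  i=0*2+0=0

31,0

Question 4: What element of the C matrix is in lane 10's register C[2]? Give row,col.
lane 10: grp=2 (10/4), tig=2 (10%4)
i=2: r=2+8=10, c=2*2+0=4

10,4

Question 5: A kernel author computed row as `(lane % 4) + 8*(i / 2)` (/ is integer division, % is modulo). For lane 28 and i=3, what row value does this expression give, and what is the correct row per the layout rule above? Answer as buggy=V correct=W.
buggy=8 correct=15

`(lane % 4) + 8*(i / 2)`[28,3]⇒8
28: gr=7,th=0
[3] (7+8,0*2+1) = (15,1)
row: 8 vs 15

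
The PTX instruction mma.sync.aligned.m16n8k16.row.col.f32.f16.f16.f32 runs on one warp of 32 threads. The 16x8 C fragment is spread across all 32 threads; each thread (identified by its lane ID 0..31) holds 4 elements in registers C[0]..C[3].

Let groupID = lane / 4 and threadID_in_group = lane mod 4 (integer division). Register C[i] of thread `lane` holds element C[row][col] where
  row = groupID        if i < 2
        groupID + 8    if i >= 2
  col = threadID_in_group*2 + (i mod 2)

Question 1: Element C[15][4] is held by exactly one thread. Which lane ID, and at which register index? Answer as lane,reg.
30,2

r:15=>grp=7,rB=1  c:4=>tig=2,lo=0
L=7*4+2=30  i=1*2+0=2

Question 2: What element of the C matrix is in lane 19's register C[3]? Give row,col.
19: G=4,T=3
[3] (4+8,3*2+1) = (12,7)

12,7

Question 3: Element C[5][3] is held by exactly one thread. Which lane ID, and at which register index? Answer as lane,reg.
21,1

r=5⇒gr=5,Rb=0  c=3⇒th=1,odd=1
L=5*4+1=21  i=0*2+1=1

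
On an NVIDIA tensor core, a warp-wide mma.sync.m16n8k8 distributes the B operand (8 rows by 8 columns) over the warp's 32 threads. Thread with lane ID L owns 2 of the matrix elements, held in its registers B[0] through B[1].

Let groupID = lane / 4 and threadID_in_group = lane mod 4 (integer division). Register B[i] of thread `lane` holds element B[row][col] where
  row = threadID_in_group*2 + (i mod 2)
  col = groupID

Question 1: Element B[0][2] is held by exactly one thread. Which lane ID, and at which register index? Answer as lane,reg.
8,0

c=2->g=2  r=0->t=0,b0=0
L=2*4+0=8  i=0=0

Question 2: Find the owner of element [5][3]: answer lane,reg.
14,1

c:3=>grp=3  r:5=>tig=2,lo=1
L=3*4+2=14  i=1=1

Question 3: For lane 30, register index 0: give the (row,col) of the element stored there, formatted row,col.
lane 30: G=7 (30/4), T=2 (30%4)
i=0: r=2*2+0=4, c=G=7

4,7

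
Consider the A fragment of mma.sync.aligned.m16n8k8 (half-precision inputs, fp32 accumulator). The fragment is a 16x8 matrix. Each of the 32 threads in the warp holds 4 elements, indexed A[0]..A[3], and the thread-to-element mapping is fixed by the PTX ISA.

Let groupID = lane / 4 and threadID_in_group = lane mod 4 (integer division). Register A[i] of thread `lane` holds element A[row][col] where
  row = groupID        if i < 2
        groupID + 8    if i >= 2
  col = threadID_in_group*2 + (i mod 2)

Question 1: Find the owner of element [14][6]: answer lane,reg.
r:14=>grp=6,rB=1  c:6=>tig=3,lo=0
L=6*4+3=27  i=1*2+0=2

27,2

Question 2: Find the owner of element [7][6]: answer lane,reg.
r=7⇒gr=7,Rb=0  c=6⇒th=3,odd=0
L=7*4+3=31  i=0*2+0=0

31,0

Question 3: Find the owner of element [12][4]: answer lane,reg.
18,2

r=12→G=4,rhi=1  c=4→T=2,p=0
L=4*4+2=18  i=1*2+0=2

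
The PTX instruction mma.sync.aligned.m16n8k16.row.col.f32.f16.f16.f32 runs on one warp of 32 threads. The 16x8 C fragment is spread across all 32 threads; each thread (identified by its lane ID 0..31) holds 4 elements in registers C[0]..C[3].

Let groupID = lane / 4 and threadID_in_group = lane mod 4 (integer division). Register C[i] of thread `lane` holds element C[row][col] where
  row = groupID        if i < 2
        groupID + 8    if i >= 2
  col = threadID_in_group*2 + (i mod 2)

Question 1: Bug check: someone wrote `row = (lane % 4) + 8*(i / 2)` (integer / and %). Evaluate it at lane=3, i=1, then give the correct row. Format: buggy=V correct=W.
buggy=3 correct=0

`(lane % 4) + 8*(i / 2)`[3,1]->3
lane 3: gid=0 (3/4), tid=3 (3%4)
i=1: r=0+0=0, c=3*2+1=7
row: 3 vs 0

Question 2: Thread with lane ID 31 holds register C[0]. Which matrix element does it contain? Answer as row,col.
7,6

lane 31->31/4=7, 31 mod 4=3
i=0  r:7+0->7  c:2·3+0->6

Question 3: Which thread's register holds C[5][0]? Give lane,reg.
20,0

r=5⇒gr=5,Rb=0  c=0⇒th=0,odd=0
L=5*4+0=20  i=0*2+0=0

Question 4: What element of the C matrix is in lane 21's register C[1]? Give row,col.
5,3

L=21=>grp=21>>2=5, tig=21&3=1
[1]=>row 5+0=5  col 1·2+1=3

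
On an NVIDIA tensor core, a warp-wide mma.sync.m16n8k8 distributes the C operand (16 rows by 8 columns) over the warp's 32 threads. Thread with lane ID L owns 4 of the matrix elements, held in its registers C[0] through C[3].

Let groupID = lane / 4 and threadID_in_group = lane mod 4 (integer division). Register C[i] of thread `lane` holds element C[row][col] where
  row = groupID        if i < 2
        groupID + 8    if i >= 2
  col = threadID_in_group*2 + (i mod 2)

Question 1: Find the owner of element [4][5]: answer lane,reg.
r=4→G=4,rhi=0  c=5→T=2,p=1
L=4*4+2=18  i=0*2+1=1

18,1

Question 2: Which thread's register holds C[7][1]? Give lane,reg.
r=7→G=7,rhi=0  c=1→T=0,p=1
L=7*4+0=28  i=0*2+1=1

28,1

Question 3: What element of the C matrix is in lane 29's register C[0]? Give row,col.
lane 29: G=7 (29/4), T=1 (29%4)
i=0: r=7+0=7, c=1*2+0=2

7,2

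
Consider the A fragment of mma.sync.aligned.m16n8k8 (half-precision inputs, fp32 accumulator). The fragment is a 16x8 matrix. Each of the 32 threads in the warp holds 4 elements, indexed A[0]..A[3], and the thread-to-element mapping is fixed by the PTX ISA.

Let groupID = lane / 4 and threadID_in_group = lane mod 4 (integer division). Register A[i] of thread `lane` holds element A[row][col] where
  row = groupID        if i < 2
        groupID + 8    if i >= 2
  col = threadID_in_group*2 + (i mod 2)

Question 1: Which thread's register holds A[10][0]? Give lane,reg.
8,2

r=10→G=2,rhi=1  c=0→T=0,p=0
L=2*4+0=8  i=1*2+0=2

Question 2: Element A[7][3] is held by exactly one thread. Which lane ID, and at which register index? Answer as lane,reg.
r:7=>grp=7,rB=0  c:3=>tig=1,lo=1
L=7*4+1=29  i=0*2+1=1

29,1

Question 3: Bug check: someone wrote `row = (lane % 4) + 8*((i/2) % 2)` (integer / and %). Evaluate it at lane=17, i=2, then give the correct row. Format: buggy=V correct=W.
`(lane % 4) + 8*((i/2) % 2)`[17,2]⇒9
lane 17: gr=4 (17/4), th=1 (17%4)
i=2: r=4+8=12, c=1*2+0=2
row: 9 vs 12

buggy=9 correct=12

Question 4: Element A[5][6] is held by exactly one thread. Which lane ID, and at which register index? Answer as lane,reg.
r:5=>grp=5,rB=0  c:6=>tig=3,lo=0
L=5*4+3=23  i=0*2+0=0

23,0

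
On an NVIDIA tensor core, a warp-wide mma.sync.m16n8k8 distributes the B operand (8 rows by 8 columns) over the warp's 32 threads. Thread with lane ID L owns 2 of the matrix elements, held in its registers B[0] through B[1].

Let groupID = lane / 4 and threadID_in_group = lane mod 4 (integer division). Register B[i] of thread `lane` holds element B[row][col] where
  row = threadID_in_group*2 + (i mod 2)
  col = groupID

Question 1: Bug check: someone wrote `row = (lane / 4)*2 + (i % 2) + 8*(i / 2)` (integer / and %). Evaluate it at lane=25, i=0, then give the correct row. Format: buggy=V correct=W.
buggy=12 correct=2

`(lane / 4)*2 + (i % 2) + 8*(i / 2)`[25,0]=>12
L=25=>grp=25>>2=6, tig=25&3=1
[0]=>row 1·2+0=2  col grp=6
row: 12 vs 2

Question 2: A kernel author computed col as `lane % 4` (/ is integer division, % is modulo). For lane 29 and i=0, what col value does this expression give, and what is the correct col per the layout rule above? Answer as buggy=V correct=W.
`lane % 4`[29,0]->1
lane 29->29/4=7, 29 mod 4=1
i=0  r:2·1+0->2  c:7
col: 1 vs 7

buggy=1 correct=7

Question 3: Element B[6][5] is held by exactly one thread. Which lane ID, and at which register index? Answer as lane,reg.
c=5⇒gr=5  r=6⇒th=3,odd=0
L=5*4+3=23  i=0=0

23,0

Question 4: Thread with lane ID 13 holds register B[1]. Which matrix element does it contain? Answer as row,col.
lane 13: gid=3 (13/4), tid=1 (13%4)
i=1: r=1*2+1=3, c=gid=3

3,3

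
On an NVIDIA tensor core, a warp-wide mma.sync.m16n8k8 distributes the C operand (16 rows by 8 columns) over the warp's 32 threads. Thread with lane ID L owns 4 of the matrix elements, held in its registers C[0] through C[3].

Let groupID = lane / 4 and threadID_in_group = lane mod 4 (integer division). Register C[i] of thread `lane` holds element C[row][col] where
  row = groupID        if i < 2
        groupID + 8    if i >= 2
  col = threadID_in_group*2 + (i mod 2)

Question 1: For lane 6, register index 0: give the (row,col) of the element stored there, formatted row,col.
L=6⇒gr=6>>2=1, th=6&3=2
[0]⇒row 1+0=1  col 2·2+0=4

1,4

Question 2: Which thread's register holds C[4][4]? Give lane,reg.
18,0

r=4→G=4,rhi=0  c=4→T=2,p=0
L=4*4+2=18  i=0*2+0=0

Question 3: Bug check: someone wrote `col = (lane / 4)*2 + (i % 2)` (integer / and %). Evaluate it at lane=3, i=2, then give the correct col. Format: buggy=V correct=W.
buggy=0 correct=6

`(lane / 4)*2 + (i % 2)`[3,2]→0
L=3→G=3>>2=0, T=3&3=3
[2]→row 0+8=8  col 3·2+0=6
col: 0 vs 6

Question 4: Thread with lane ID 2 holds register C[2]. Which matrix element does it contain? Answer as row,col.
8,4

L=2→G=2>>2=0, T=2&3=2
[2]→row 0+8=8  col 2·2+0=4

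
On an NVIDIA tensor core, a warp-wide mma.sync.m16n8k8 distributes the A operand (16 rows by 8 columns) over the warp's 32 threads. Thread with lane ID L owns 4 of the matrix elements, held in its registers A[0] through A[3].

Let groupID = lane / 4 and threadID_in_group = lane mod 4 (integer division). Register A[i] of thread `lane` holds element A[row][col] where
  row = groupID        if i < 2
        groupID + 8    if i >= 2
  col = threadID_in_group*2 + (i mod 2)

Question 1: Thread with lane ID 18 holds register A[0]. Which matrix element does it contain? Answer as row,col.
lane 18->18/4=4, 18 mod 4=2
i=0  r:4+0->4  c:2·2+0->4

4,4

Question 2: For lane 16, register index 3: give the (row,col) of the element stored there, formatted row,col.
L=16->gid=16>>2=4, tid=16&3=0
[3]->row 4+8=12  col 0·2+1=1

12,1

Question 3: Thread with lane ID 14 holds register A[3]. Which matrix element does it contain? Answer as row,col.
14: grp=3,tig=2
[3] (3+8,2*2+1) = (11,5)

11,5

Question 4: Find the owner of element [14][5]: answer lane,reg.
26,3

r: 14->gid=6,r8=1  c: 5->tid=2,i&1=1
L=6*4+2=26  i=1*2+1=3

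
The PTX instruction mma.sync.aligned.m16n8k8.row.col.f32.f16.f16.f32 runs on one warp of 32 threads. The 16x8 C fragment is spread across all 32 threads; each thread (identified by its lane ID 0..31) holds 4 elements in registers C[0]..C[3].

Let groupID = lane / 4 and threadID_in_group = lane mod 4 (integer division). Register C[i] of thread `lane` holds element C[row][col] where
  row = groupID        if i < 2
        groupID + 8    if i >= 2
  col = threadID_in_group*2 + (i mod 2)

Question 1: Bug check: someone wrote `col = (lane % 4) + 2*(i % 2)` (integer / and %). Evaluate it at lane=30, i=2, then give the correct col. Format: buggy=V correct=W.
`(lane % 4) + 2*(i % 2)`[30,2]→2
lane 30→30/4=7, 30 mod 4=2
i=2  r:7+8→15  c:2·2+0→4
col: 2 vs 4

buggy=2 correct=4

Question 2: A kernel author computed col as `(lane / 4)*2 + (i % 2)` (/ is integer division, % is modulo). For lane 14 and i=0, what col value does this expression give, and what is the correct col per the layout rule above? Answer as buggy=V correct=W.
`(lane / 4)*2 + (i % 2)`[14,0]→6
14: G=3,T=2
[0] (3+0,2*2+0) = (3,4)
col: 6 vs 4

buggy=6 correct=4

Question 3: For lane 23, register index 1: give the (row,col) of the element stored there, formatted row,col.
lane 23: G=5 (23/4), T=3 (23%4)
i=1: r=5+0=5, c=3*2+1=7

5,7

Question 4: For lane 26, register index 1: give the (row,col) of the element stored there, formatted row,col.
lane 26: g=6 (26/4), t=2 (26%4)
i=1: r=6+0=6, c=2*2+1=5

6,5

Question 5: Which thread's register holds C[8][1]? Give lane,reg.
r=8⇒gr=0,Rb=1  c=1⇒th=0,odd=1
L=0*4+0=0  i=1*2+1=3

0,3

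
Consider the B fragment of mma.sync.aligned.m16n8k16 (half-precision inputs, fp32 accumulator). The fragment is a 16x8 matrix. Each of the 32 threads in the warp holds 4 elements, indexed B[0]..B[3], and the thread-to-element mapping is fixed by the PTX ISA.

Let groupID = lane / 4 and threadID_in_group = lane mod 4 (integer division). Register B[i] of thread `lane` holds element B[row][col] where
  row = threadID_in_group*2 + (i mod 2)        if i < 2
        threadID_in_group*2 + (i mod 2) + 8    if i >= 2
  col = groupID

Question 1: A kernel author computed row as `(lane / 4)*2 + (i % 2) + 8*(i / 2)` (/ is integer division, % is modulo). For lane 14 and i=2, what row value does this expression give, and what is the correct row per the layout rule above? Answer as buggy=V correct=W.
`(lane / 4)*2 + (i % 2) + 8*(i / 2)`[14,2]->14
14: gid=3,tid=2
[2] (2*2+0+8,3) = (12,3)
row: 14 vs 12

buggy=14 correct=12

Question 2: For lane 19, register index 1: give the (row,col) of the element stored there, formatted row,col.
L=19->gid=19>>2=4, tid=19&3=3
[1]->row 3·2+1+0=7  col gid=4

7,4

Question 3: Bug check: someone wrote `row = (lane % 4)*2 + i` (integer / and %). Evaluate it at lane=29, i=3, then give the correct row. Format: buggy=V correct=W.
buggy=5 correct=11

`(lane % 4)*2 + i`[29,3]=>5
L=29=>grp=29>>2=7, tig=29&3=1
[3]=>row 1·2+1+8=11  col grp=7
row: 5 vs 11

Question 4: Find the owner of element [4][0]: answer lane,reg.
c:0=>grp=0  r:4=>rB=0,tig=2,lo=0
L=0*4+2=2  i=0*2+0=0

2,0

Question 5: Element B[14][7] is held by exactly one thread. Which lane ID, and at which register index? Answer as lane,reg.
31,2

c:7=>grp=7  r:14=>rB=1,tig=3,lo=0
L=7*4+3=31  i=1*2+0=2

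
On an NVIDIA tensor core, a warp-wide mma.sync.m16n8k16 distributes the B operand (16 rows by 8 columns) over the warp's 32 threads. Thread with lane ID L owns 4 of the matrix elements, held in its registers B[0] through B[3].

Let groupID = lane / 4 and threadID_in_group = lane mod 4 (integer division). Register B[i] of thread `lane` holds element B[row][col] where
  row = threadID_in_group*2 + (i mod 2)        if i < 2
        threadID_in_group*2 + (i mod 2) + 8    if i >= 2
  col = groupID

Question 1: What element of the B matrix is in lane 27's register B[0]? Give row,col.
6,6

lane 27: gid=6 (27/4), tid=3 (27%4)
i=0: r=3*2+0+0=6, c=gid=6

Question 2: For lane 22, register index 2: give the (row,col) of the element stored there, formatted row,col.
12,5

22: gr=5,th=2
[2] (2*2+0+8,5) = (12,5)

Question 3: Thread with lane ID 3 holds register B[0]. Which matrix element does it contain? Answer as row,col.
lane 3->3/4=0, 3 mod 4=3
i=0  r:2·3+0+0->6  c:0

6,0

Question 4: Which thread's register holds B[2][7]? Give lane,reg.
29,0

c=7->g=7  r=2->rb=0,t=1,b0=0
L=7*4+1=29  i=0*2+0=0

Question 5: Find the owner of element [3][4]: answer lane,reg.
17,1

c=4⇒gr=4  r=3⇒Rb=0,th=1,odd=1
L=4*4+1=17  i=0*2+1=1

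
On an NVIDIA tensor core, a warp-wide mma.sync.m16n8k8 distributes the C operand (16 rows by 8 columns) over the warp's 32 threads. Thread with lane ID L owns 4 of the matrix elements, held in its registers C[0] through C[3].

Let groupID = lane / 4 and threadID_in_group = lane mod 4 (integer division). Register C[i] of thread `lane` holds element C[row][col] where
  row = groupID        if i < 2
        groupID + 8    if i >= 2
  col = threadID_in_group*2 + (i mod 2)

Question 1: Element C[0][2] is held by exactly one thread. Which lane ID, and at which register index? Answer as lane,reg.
r=0⇒gr=0,Rb=0  c=2⇒th=1,odd=0
L=0*4+1=1  i=0*2+0=0

1,0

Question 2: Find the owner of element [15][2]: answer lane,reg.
r=15⇒gr=7,Rb=1  c=2⇒th=1,odd=0
L=7*4+1=29  i=1*2+0=2

29,2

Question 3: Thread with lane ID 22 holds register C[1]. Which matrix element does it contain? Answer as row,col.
5,5

lane 22: gid=5 (22/4), tid=2 (22%4)
i=1: r=5+0=5, c=2*2+1=5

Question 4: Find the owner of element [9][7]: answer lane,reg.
r=9→G=1,rhi=1  c=7→T=3,p=1
L=1*4+3=7  i=1*2+1=3

7,3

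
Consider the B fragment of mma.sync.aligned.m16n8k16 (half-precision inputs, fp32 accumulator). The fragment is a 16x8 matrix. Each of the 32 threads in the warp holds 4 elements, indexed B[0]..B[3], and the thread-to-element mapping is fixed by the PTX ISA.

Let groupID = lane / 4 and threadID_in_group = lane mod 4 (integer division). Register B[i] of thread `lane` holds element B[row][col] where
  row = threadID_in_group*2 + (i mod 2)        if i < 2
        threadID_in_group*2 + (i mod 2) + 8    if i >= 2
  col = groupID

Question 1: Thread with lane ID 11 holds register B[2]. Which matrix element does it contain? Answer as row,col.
14,2

lane 11->11/4=2, 11 mod 4=3
i=2  r:2·3+0+8->14  c:2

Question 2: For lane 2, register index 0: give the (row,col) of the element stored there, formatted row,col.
4,0

lane 2: gid=0 (2/4), tid=2 (2%4)
i=0: r=2*2+0+0=4, c=gid=0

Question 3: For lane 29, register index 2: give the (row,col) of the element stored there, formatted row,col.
10,7

lane 29->29/4=7, 29 mod 4=1
i=2  r:2·1+0+8->10  c:7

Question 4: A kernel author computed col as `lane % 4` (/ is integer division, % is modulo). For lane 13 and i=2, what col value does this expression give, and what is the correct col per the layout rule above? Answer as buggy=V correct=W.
buggy=1 correct=3

`lane % 4`[13,2]->1
L=13->g=13>>2=3, t=13&3=1
[2]->row 1·2+0+8=10  col g=3
col: 1 vs 3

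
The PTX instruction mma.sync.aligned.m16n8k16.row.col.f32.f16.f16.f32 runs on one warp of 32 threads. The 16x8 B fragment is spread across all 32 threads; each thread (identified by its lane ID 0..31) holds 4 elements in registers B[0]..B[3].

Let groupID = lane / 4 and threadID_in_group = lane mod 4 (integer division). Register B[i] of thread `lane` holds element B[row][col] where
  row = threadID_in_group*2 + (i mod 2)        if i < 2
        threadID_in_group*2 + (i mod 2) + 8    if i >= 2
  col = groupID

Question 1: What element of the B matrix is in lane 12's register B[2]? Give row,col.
8,3

lane 12: grp=3 (12/4), tig=0 (12%4)
i=2: r=0*2+0+8=8, c=grp=3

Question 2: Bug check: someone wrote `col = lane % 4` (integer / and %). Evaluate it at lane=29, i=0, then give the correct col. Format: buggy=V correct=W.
`lane % 4`[29,0]=>1
lane 29: grp=7 (29/4), tig=1 (29%4)
i=0: r=1*2+0+0=2, c=grp=7
col: 1 vs 7

buggy=1 correct=7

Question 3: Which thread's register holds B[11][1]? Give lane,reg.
5,3

c: 1->gid=1  r: 11->r8=1,tid=1,i&1=1
L=1*4+1=5  i=1*2+1=3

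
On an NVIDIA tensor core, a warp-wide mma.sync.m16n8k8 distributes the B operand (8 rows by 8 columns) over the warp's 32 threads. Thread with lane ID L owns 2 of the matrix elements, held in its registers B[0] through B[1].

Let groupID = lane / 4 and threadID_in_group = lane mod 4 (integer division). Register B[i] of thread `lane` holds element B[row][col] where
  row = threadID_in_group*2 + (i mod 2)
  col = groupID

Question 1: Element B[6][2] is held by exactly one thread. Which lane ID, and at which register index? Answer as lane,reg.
c=2→G=2  r=6→T=3,p=0
L=2*4+3=11  i=0=0

11,0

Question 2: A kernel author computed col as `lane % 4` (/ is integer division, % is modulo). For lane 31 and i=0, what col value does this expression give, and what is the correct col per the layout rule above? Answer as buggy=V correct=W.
buggy=3 correct=7

`lane % 4`[31,0]->3
lane 31: g=7 (31/4), t=3 (31%4)
i=0: r=3*2+0=6, c=g=7
col: 3 vs 7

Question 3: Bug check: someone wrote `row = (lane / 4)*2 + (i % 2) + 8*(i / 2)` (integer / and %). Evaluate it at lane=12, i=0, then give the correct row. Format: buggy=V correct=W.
buggy=6 correct=0

`(lane / 4)*2 + (i % 2) + 8*(i / 2)`[12,0]⇒6
lane 12⇒12/4=3, 12 mod 4=0
i=0  r:2·0+0⇒0  c:3
row: 6 vs 0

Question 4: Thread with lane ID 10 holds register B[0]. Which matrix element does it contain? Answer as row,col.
10: G=2,T=2
[0] (2*2+0,2) = (4,2)

4,2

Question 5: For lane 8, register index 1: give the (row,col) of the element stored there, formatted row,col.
1,2

lane 8: grp=2 (8/4), tig=0 (8%4)
i=1: r=0*2+1=1, c=grp=2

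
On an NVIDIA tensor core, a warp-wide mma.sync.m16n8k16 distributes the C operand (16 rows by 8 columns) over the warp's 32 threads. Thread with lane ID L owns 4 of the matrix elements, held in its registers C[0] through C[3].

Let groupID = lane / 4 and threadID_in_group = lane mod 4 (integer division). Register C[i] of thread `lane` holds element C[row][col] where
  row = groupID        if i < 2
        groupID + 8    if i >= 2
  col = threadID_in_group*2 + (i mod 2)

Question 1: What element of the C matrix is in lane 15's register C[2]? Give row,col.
lane 15→15/4=3, 15 mod 4=3
i=2  r:3+8→11  c:2·3+0→6

11,6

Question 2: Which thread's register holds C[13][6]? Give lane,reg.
r:13=>grp=5,rB=1  c:6=>tig=3,lo=0
L=5*4+3=23  i=1*2+0=2

23,2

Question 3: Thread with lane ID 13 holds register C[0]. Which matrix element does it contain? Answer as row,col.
3,2

lane 13->13/4=3, 13 mod 4=1
i=0  r:3+0->3  c:2·1+0->2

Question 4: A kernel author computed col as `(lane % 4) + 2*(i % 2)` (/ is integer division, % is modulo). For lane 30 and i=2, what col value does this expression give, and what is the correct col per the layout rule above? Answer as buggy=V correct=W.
`(lane % 4) + 2*(i % 2)`[30,2]->2
L=30->g=30>>2=7, t=30&3=2
[2]->row 7+8=15  col 2·2+0=4
col: 2 vs 4

buggy=2 correct=4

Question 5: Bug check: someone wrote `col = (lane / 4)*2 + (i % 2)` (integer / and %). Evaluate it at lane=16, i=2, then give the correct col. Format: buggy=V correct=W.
buggy=8 correct=0

`(lane / 4)*2 + (i % 2)`[16,2]->8
16: gid=4,tid=0
[2] (4+8,0*2+0) = (12,0)
col: 8 vs 0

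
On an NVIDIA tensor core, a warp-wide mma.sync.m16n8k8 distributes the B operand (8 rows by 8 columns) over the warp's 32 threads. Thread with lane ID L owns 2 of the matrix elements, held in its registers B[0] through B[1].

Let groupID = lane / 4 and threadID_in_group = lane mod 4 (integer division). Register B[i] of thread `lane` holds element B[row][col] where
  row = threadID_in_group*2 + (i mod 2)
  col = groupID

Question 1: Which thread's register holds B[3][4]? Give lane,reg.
c=4⇒gr=4  r=3⇒th=1,odd=1
L=4*4+1=17  i=1=1

17,1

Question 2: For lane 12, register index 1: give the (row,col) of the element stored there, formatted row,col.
1,3

12: g=3,t=0
[1] (0*2+1,3) = (1,3)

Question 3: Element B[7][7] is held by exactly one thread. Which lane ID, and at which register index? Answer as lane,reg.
c=7⇒gr=7  r=7⇒th=3,odd=1
L=7*4+3=31  i=1=1

31,1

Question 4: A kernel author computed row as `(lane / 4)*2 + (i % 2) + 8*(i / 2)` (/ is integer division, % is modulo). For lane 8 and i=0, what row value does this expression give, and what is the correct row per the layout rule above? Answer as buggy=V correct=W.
`(lane / 4)*2 + (i % 2) + 8*(i / 2)`[8,0]->4
8: gid=2,tid=0
[0] (0*2+0,2) = (0,2)
row: 4 vs 0

buggy=4 correct=0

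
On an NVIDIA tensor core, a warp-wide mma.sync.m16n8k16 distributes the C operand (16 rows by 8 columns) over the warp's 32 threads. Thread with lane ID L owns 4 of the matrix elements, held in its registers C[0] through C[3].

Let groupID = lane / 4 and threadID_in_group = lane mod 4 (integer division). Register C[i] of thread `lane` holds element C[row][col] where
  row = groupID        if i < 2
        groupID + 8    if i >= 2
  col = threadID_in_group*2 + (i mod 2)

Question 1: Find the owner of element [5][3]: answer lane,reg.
21,1

r:5=>grp=5,rB=0  c:3=>tig=1,lo=1
L=5*4+1=21  i=0*2+1=1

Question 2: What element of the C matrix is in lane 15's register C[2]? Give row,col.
11,6

lane 15: gid=3 (15/4), tid=3 (15%4)
i=2: r=3+8=11, c=3*2+0=6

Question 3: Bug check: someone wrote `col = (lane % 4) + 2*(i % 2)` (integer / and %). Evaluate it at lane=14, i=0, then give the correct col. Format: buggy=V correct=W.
buggy=2 correct=4

`(lane % 4) + 2*(i % 2)`[14,0]->2
lane 14: gid=3 (14/4), tid=2 (14%4)
i=0: r=3+0=3, c=2*2+0=4
col: 2 vs 4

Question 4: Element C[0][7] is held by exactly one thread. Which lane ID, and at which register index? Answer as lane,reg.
3,1

r=0→G=0,rhi=0  c=7→T=3,p=1
L=0*4+3=3  i=0*2+1=1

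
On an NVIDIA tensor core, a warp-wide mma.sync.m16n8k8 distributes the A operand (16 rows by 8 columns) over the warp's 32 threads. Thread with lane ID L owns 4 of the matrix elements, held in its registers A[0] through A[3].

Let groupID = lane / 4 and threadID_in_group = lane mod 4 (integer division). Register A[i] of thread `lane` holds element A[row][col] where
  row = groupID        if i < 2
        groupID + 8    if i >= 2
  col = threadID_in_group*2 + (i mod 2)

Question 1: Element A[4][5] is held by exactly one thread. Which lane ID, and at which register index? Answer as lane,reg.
r=4->g=4,rb=0  c=5->t=2,b0=1
L=4*4+2=18  i=0*2+1=1

18,1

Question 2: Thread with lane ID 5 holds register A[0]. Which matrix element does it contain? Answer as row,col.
5: G=1,T=1
[0] (1+0,1*2+0) = (1,2)

1,2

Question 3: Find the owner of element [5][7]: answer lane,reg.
r: 5->gid=5,r8=0  c: 7->tid=3,i&1=1
L=5*4+3=23  i=0*2+1=1

23,1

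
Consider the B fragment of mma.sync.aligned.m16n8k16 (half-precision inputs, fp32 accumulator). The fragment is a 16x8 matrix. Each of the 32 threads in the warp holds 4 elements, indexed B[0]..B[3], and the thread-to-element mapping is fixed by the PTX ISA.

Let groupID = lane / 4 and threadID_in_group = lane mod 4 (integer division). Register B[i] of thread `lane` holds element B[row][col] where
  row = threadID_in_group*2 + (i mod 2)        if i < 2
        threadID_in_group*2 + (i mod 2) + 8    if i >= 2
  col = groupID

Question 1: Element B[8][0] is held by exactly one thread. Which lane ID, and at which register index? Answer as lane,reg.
c=0→G=0  r=8→rhi=1,T=0,p=0
L=0*4+0=0  i=1*2+0=2

0,2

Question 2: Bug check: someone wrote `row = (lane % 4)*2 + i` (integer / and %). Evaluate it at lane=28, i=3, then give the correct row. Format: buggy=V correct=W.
`(lane % 4)*2 + i`[28,3]→3
lane 28→28/4=7, 28 mod 4=0
i=3  r:2·0+1+8→9  c:7
row: 3 vs 9

buggy=3 correct=9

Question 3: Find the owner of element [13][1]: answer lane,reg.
6,3

c=1->g=1  r=13->rb=1,t=2,b0=1
L=1*4+2=6  i=1*2+1=3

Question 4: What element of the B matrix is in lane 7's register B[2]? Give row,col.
7: gr=1,th=3
[2] (3*2+0+8,1) = (14,1)

14,1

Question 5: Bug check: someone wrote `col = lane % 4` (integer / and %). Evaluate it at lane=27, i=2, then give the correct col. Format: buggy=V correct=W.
buggy=3 correct=6

`lane % 4`[27,2]->3
27: gid=6,tid=3
[2] (3*2+0+8,6) = (14,6)
col: 3 vs 6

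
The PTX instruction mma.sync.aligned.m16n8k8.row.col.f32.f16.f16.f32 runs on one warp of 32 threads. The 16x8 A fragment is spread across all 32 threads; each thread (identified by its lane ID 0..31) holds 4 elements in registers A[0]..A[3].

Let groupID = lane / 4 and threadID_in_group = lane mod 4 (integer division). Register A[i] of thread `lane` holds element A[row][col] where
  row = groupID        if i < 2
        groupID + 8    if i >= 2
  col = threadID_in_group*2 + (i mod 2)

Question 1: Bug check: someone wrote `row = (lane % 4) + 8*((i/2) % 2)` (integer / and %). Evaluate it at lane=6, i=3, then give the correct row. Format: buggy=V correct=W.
`(lane % 4) + 8*((i/2) % 2)`[6,3]→10
6: G=1,T=2
[3] (1+8,2*2+1) = (9,5)
row: 10 vs 9

buggy=10 correct=9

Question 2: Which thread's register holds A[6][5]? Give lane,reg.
r=6->g=6,rb=0  c=5->t=2,b0=1
L=6*4+2=26  i=0*2+1=1

26,1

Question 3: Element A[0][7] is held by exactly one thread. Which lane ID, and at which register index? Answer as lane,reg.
r=0→G=0,rhi=0  c=7→T=3,p=1
L=0*4+3=3  i=0*2+1=1

3,1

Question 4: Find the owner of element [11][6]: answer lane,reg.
r=11->g=3,rb=1  c=6->t=3,b0=0
L=3*4+3=15  i=1*2+0=2

15,2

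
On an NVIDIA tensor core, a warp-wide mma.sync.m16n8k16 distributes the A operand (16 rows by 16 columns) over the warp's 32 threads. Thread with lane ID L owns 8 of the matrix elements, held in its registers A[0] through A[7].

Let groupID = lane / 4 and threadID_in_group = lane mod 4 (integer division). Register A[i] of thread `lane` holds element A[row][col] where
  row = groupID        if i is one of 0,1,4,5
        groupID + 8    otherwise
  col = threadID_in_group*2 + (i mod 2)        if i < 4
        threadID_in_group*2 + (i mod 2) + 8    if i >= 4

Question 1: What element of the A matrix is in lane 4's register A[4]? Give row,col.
1,8

lane 4=>4/4=1, 4 mod 4=0
i=4  r:1+0=>1  c:2·0+0+8=>8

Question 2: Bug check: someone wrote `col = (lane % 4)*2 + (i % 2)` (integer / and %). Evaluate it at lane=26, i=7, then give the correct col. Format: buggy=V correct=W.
buggy=5 correct=13

`(lane % 4)*2 + (i % 2)`[26,7]→5
26: G=6,T=2
[7] (6+8,2*2+1+8) = (14,13)
col: 5 vs 13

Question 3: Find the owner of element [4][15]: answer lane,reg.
r=4→G=4,rhi=0  c=15→chi=1,T=3,p=1
L=4*4+3=19  i=1*4+0*2+1=5

19,5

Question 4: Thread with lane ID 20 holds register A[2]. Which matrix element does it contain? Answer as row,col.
13,0

lane 20→20/4=5, 20 mod 4=0
i=2  r:5+8→13  c:2·0+0+0→0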